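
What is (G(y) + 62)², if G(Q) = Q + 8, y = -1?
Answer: 4761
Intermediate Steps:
G(Q) = 8 + Q
(G(y) + 62)² = ((8 - 1) + 62)² = (7 + 62)² = 69² = 4761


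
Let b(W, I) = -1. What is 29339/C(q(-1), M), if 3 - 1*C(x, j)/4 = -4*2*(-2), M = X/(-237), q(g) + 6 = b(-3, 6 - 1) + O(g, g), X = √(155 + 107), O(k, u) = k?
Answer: -29339/52 ≈ -564.21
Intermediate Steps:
X = √262 ≈ 16.186
q(g) = -7 + g (q(g) = -6 + (-1 + g) = -7 + g)
M = -√262/237 (M = √262/(-237) = √262*(-1/237) = -√262/237 ≈ -0.068297)
C(x, j) = -52 (C(x, j) = 12 - 4*(-4*2)*(-2) = 12 - (-32)*(-2) = 12 - 4*16 = 12 - 64 = -52)
29339/C(q(-1), M) = 29339/(-52) = 29339*(-1/52) = -29339/52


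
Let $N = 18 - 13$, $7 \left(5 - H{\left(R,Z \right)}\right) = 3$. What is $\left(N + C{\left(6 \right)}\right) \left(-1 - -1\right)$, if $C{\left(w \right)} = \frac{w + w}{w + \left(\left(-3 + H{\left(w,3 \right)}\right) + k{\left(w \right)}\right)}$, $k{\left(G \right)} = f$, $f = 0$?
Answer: $0$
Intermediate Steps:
$k{\left(G \right)} = 0$
$H{\left(R,Z \right)} = \frac{32}{7}$ ($H{\left(R,Z \right)} = 5 - \frac{3}{7} = \frac{32}{7}$)
$N = 5$
$C{\left(w \right)} = \frac{2 w}{\frac{11}{7} + w}$ ($C{\left(w \right)} = \frac{w + w}{w + \left(\left(-3 + \frac{32}{7}\right) + 0\right)} = \frac{2 w}{w + \left(\frac{11}{7} + 0\right)} = \frac{2 w}{w + \frac{11}{7}} = \frac{2 w}{\frac{11}{7} + w}$)
$\left(N + C{\left(6 \right)}\right) \left(-1 - -1\right) = \left(5 + 14 \cdot 6 \frac{1}{11 + 7 \cdot 6}\right) \left(-1 - -1\right) = \left(5 + 14 \cdot 6 \frac{1}{11 + 42}\right) \left(-1 + 1\right) = \left(5 + 14 \cdot 6 \cdot \frac{1}{53}\right) 0 = \left(5 + \frac{84}{53}\right) 0 = \frac{349}{53} \cdot 0 = 0$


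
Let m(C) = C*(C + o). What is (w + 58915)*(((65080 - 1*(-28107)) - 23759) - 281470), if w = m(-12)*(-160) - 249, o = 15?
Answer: -13661017892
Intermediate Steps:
m(C) = C*(15 + C) (m(C) = C*(C + 15) = C*(15 + C))
w = 5511 (w = -12*(15 - 12)*(-160) - 249 = -12*3*(-160) - 249 = -36*(-160) - 249 = 5760 - 249 = 5511)
(w + 58915)*(((65080 - 1*(-28107)) - 23759) - 281470) = (5511 + 58915)*(((65080 - 1*(-28107)) - 23759) - 281470) = 64426*(((65080 + 28107) - 23759) - 281470) = 64426*((93187 - 23759) - 281470) = 64426*(69428 - 281470) = 64426*(-212042) = -13661017892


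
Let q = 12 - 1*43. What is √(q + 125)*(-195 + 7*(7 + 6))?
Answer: -104*√94 ≈ -1008.3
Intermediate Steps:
q = -31 (q = 12 - 43 = -31)
√(q + 125)*(-195 + 7*(7 + 6)) = √(-31 + 125)*(-195 + 7*(7 + 6)) = √94*(-195 + 7*13) = √94*(-195 + 91) = √94*(-104) = -104*√94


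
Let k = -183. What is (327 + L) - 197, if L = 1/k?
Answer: 23789/183 ≈ 129.99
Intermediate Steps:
L = -1/183 (L = 1/(-183) = -1/183 ≈ -0.0054645)
(327 + L) - 197 = (327 - 1/183) - 197 = 59840/183 - 197 = 23789/183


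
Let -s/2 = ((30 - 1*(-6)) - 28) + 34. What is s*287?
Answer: -24108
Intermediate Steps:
s = -84 (s = -2*(((30 - 1*(-6)) - 28) + 34) = -2*(((30 + 6) - 28) + 34) = -2*((36 - 28) + 34) = -2*(8 + 34) = -2*42 = -84)
s*287 = -84*287 = -24108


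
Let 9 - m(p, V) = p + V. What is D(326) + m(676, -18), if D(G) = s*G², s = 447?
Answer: 47504723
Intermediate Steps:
m(p, V) = 9 - V - p (m(p, V) = 9 - (p + V) = 9 - (V + p) = 9 + (-V - p) = 9 - V - p)
D(G) = 447*G²
D(326) + m(676, -18) = 447*326² + (9 - 1*(-18) - 1*676) = 447*106276 + (9 + 18 - 676) = 47505372 - 649 = 47504723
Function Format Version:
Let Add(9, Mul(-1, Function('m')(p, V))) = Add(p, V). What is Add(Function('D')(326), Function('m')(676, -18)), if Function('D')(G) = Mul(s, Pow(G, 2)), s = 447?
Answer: 47504723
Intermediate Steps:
Function('m')(p, V) = Add(9, Mul(-1, V), Mul(-1, p)) (Function('m')(p, V) = Add(9, Mul(-1, Add(p, V))) = Add(9, Mul(-1, Add(V, p))) = Add(9, Add(Mul(-1, V), Mul(-1, p))) = Add(9, Mul(-1, V), Mul(-1, p)))
Function('D')(G) = Mul(447, Pow(G, 2))
Add(Function('D')(326), Function('m')(676, -18)) = Add(Mul(447, Pow(326, 2)), Add(9, Mul(-1, -18), Mul(-1, 676))) = Add(Mul(447, 106276), Add(9, 18, -676)) = Add(47505372, -649) = 47504723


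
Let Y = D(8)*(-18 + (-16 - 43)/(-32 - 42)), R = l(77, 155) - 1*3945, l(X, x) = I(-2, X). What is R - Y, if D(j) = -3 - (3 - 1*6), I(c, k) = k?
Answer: -3868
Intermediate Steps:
l(X, x) = X
D(j) = 0 (D(j) = -3 - (3 - 6) = -3 - 1*(-3) = -3 + 3 = 0)
R = -3868 (R = 77 - 1*3945 = 77 - 3945 = -3868)
Y = 0 (Y = 0*(-18 + (-16 - 43)/(-32 - 42)) = 0*(-18 - 59/(-74)) = 0*(-18 - 59*(-1/74)) = 0*(-18 + 59/74) = 0*(-1273/74) = 0)
R - Y = -3868 - 1*0 = -3868 + 0 = -3868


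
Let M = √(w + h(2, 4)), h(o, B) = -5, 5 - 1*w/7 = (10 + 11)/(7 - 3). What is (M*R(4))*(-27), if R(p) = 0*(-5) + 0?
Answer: 0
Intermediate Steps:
w = -7/4 (w = 35 - 7*(10 + 11)/(7 - 3) = 35 - 147/4 = -7/4 ≈ -1.7500)
R(p) = 0 (R(p) = 0 + 0 = 0)
M = 3*I*√3/2 (M = √(-7/4 - 5) = √(-27/4) = 3*I*√3/2 ≈ 2.5981*I)
(M*R(4))*(-27) = ((3*I*√3/2)*0)*(-27) = 0*(-27) = 0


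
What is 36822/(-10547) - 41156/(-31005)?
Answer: -13350826/6169995 ≈ -2.1638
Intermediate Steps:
36822/(-10547) - 41156/(-31005) = 36822*(-1/10547) - 41156*(-1/31005) = -36822/10547 + 41156/31005 = -13350826/6169995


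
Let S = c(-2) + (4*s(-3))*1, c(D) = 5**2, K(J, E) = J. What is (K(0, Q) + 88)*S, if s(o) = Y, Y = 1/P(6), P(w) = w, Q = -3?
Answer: 6776/3 ≈ 2258.7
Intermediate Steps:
Y = 1/6 ≈ 0.16667
s(o) = 1/6
c(D) = 25
S = 77/3 (S = 25 + (4*(1/6))*1 = 25 + (2/3)*1 = 25 + 2/3 = 77/3 ≈ 25.667)
(K(0, Q) + 88)*S = (0 + 88)*(77/3) = 88*(77/3) = 6776/3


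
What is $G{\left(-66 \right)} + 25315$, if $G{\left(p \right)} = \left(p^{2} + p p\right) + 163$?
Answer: $34190$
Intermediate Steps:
$G{\left(p \right)} = 163 + 2 p^{2}$ ($G{\left(p \right)} = \left(p^{2} + p^{2}\right) + 163 = 2 p^{2} + 163 = 163 + 2 p^{2}$)
$G{\left(-66 \right)} + 25315 = \left(163 + 2 \left(-66\right)^{2}\right) + 25315 = \left(163 + 2 \cdot 4356\right) + 25315 = \left(163 + 8712\right) + 25315 = 8875 + 25315 = 34190$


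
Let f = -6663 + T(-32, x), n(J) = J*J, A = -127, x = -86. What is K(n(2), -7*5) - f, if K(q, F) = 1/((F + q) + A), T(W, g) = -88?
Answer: 1066657/158 ≈ 6751.0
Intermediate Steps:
n(J) = J²
K(q, F) = 1/(-127 + F + q) (K(q, F) = 1/((F + q) - 127) = 1/(-127 + F + q))
f = -6751 (f = -6663 - 88 = -6751)
K(n(2), -7*5) - f = 1/(-127 - 7*5 + 2²) - 1*(-6751) = 1/(-127 - 35 + 4) + 6751 = 1/(-158) + 6751 = -1/158 + 6751 = 1066657/158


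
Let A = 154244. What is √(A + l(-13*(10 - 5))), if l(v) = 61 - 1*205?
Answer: 10*√1541 ≈ 392.56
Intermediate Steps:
l(v) = -144 (l(v) = 61 - 205 = -144)
√(A + l(-13*(10 - 5))) = √(154244 - 144) = √154100 = 10*√1541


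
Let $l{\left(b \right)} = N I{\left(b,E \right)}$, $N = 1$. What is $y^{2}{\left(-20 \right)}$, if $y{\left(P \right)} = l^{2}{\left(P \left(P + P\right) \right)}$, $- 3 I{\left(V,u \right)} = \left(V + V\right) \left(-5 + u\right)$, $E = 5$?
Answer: $0$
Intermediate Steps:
$I{\left(V,u \right)} = - \frac{2 V \left(-5 + u\right)}{3}$ ($I{\left(V,u \right)} = - \frac{\left(V + V\right) \left(-5 + u\right)}{3} = - \frac{2 V \left(-5 + u\right)}{3}$)
$l{\left(b \right)} = 0$ ($l{\left(b \right)} = 1 \frac{2 b \left(5 - 5\right)}{3} = 1 \cdot \frac{2}{3} b 0 = 1 \cdot 0 = 0$)
$y{\left(P \right)} = 0$ ($y{\left(P \right)} = 0^{2} = 0$)
$y^{2}{\left(-20 \right)} = 0^{2} = 0$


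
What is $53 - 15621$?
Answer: $-15568$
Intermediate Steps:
$53 - 15621 = -15568$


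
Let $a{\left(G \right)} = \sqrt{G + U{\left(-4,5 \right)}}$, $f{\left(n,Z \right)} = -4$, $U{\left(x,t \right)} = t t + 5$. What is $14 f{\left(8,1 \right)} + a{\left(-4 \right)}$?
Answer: $-56 + \sqrt{26} \approx -50.901$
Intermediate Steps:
$U{\left(x,t \right)} = 5 + t^{2}$ ($U{\left(x,t \right)} = t^{2} + 5 = 5 + t^{2}$)
$a{\left(G \right)} = \sqrt{30 + G}$ ($a{\left(G \right)} = \sqrt{G + \left(5 + 5^{2}\right)} = \sqrt{G + \left(5 + 25\right)} = \sqrt{G + 30} = \sqrt{30 + G}$)
$14 f{\left(8,1 \right)} + a{\left(-4 \right)} = 14 \left(-4\right) + \sqrt{30 - 4} = -56 + \sqrt{26}$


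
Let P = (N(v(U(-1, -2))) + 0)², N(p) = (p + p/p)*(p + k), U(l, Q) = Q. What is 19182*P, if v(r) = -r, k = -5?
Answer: 1553742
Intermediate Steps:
N(p) = (1 + p)*(-5 + p) (N(p) = (p + p/p)*(p - 5) = (p + 1)*(-5 + p) = (1 + p)*(-5 + p))
P = 81 (P = ((-5 + (-1*(-2))² - (-4)*(-2)) + 0)² = ((-5 + 2² - 4*2) + 0)² = ((-5 + 4 - 8) + 0)² = (-9 + 0)² = (-9)² = 81)
19182*P = 19182*81 = 1553742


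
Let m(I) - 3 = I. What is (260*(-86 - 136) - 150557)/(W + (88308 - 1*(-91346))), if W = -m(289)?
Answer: -208277/179362 ≈ -1.1612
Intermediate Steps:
m(I) = 3 + I
W = -292 (W = -(3 + 289) = -1*292 = -292)
(260*(-86 - 136) - 150557)/(W + (88308 - 1*(-91346))) = (260*(-86 - 136) - 150557)/(-292 + (88308 - 1*(-91346))) = (260*(-222) - 150557)/(-292 + (88308 + 91346)) = (-57720 - 150557)/(-292 + 179654) = -208277/179362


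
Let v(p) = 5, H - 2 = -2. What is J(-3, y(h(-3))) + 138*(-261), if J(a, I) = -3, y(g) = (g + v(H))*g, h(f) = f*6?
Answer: -36021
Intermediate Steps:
H = 0 (H = 2 - 2 = 0)
h(f) = 6*f
y(g) = g*(5 + g) (y(g) = (g + 5)*g = (5 + g)*g = g*(5 + g))
J(-3, y(h(-3))) + 138*(-261) = -3 + 138*(-261) = -3 - 36018 = -36021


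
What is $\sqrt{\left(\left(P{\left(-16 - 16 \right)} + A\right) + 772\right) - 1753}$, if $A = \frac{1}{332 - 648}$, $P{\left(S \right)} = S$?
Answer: $\frac{i \sqrt{25288611}}{158} \approx 31.828 i$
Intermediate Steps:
$A = - \frac{1}{316}$ ($A = \frac{1}{-316} = - \frac{1}{316} \approx -0.0031646$)
$\sqrt{\left(\left(P{\left(-16 - 16 \right)} + A\right) + 772\right) - 1753} = \sqrt{\left(\left(\left(-16 - 16\right) - \frac{1}{316}\right) + 772\right) - 1753} = \sqrt{\left(\left(-32 - \frac{1}{316}\right) + 772\right) - 1753} = \sqrt{\left(- \frac{10113}{316} + 772\right) - 1753} = \sqrt{\frac{233839}{316} - 1753} = \sqrt{- \frac{320109}{316}} = \frac{i \sqrt{25288611}}{158}$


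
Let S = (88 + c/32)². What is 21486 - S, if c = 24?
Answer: 217751/16 ≈ 13609.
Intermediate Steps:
S = 126025/16 (S = (88 + 24/32)² = (88 + 24*(1/32))² = (88 + ¾)² = (355/4)² = 126025/16 ≈ 7876.6)
21486 - S = 21486 - 1*126025/16 = 21486 - 126025/16 = 217751/16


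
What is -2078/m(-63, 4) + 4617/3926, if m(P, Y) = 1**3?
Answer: -8153611/3926 ≈ -2076.8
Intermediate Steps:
m(P, Y) = 1
-2078/m(-63, 4) + 4617/3926 = -2078/1 + 4617/3926 = -2078*1 + 4617*(1/3926) = -2078 + 4617/3926 = -8153611/3926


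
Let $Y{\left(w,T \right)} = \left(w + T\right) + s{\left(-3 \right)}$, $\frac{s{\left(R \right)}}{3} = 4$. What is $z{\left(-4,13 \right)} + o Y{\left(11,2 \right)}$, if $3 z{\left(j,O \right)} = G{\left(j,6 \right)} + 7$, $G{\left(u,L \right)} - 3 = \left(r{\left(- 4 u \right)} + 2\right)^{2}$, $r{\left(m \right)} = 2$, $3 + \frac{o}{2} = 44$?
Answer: $\frac{6176}{3} \approx 2058.7$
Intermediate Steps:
$o = 82$ ($o = -6 + 2 \cdot 44 = -6 + 88 = 82$)
$s{\left(R \right)} = 12$ ($s{\left(R \right)} = 3 \cdot 4 = 12$)
$G{\left(u,L \right)} = 19$ ($G{\left(u,L \right)} = 3 + \left(2 + 2\right)^{2} = 3 + 4^{2} = 3 + 16 = 19$)
$z{\left(j,O \right)} = \frac{26}{3}$ ($z{\left(j,O \right)} = \frac{19 + 7}{3} = \frac{1}{3} \cdot 26 = \frac{26}{3}$)
$Y{\left(w,T \right)} = 12 + T + w$ ($Y{\left(w,T \right)} = \left(w + T\right) + 12 = \left(T + w\right) + 12 = 12 + T + w$)
$z{\left(-4,13 \right)} + o Y{\left(11,2 \right)} = \frac{26}{3} + 82 \left(12 + 2 + 11\right) = \frac{26}{3} + 82 \cdot 25 = \frac{26}{3} + 2050 = \frac{6176}{3}$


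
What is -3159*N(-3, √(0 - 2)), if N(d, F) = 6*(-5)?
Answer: 94770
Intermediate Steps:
N(d, F) = -30
-3159*N(-3, √(0 - 2)) = -3159*(-30) = 94770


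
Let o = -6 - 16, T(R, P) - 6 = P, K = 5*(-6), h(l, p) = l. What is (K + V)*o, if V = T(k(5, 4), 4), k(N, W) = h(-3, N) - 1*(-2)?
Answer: 440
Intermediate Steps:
K = -30
k(N, W) = -1 (k(N, W) = -3 - 1*(-2) = -3 + 2 = -1)
T(R, P) = 6 + P
o = -22
V = 10 (V = 6 + 4 = 10)
(K + V)*o = (-30 + 10)*(-22) = -20*(-22) = 440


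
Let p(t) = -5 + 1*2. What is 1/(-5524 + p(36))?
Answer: -1/5527 ≈ -0.00018093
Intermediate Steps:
p(t) = -3 (p(t) = -5 + 2 = -3)
1/(-5524 + p(36)) = 1/(-5524 - 3) = 1/(-5527) = -1/5527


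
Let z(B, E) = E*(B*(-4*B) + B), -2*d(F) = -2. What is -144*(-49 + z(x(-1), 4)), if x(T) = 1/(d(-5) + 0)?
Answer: 8784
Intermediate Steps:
d(F) = 1 (d(F) = -½*(-2) = 1)
x(T) = 1 (x(T) = 1/(1 + 0) = 1/1 = 1)
z(B, E) = E*(B - 4*B²) (z(B, E) = E*(-4*B² + B) = E*(B - 4*B²))
-144*(-49 + z(x(-1), 4)) = -144*(-49 + 1*4*(1 - 4*1)) = -144*(-49 + 1*4*(1 - 4)) = -144*(-49 + 1*4*(-3)) = -144*(-49 - 12) = -144*(-61) = 8784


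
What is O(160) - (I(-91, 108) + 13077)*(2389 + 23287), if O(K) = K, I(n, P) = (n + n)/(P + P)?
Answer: -9065067955/27 ≈ -3.3574e+8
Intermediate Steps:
I(n, P) = n/P (I(n, P) = (2*n)/((2*P)) = (2*n)*(1/(2*P)) = n/P)
O(160) - (I(-91, 108) + 13077)*(2389 + 23287) = 160 - (-91/108 + 13077)*(2389 + 23287) = 160 - (-91*1/108 + 13077)*25676 = 160 - (-91/108 + 13077)*25676 = 160 - 1412225*25676/108 = 160 - 1*9065072275/27 = 160 - 9065072275/27 = -9065067955/27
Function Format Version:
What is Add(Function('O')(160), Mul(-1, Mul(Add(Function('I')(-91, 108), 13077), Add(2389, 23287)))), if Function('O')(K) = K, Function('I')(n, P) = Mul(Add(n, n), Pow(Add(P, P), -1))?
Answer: Rational(-9065067955, 27) ≈ -3.3574e+8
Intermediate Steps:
Function('I')(n, P) = Mul(n, Pow(P, -1)) (Function('I')(n, P) = Mul(Mul(2, n), Pow(Mul(2, P), -1)) = Mul(Mul(2, n), Mul(Rational(1, 2), Pow(P, -1))) = Mul(n, Pow(P, -1)))
Add(Function('O')(160), Mul(-1, Mul(Add(Function('I')(-91, 108), 13077), Add(2389, 23287)))) = Add(160, Mul(-1, Mul(Add(Mul(-91, Pow(108, -1)), 13077), Add(2389, 23287)))) = Add(160, Mul(-1, Mul(Add(Mul(-91, Rational(1, 108)), 13077), 25676))) = Add(160, Mul(-1, Mul(Add(Rational(-91, 108), 13077), 25676))) = Add(160, Mul(-1, Mul(Rational(1412225, 108), 25676))) = Add(160, Mul(-1, Rational(9065072275, 27))) = Add(160, Rational(-9065072275, 27)) = Rational(-9065067955, 27)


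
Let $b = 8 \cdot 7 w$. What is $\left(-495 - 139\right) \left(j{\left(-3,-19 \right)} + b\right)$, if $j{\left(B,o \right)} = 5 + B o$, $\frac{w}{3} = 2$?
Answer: $-252332$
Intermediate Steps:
$w = 6$ ($w = 3 \cdot 2 = 6$)
$b = 336$ ($b = 8 \cdot 7 \cdot 6 = 56 \cdot 6 = 336$)
$\left(-495 - 139\right) \left(j{\left(-3,-19 \right)} + b\right) = \left(-495 - 139\right) \left(\left(5 - -57\right) + 336\right) = - 634 \left(\left(5 + 57\right) + 336\right) = - 634 \left(62 + 336\right) = \left(-634\right) 398 = -252332$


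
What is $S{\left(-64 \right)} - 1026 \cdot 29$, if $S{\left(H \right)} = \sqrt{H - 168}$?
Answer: $-29754 + 2 i \sqrt{58} \approx -29754.0 + 15.232 i$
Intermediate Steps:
$S{\left(H \right)} = \sqrt{-168 + H}$
$S{\left(-64 \right)} - 1026 \cdot 29 = \sqrt{-168 - 64} - 1026 \cdot 29 = \sqrt{-232} - 29754 = 2 i \sqrt{58} - 29754 = -29754 + 2 i \sqrt{58}$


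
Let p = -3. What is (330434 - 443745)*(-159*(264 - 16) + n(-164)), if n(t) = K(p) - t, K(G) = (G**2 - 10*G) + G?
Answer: 4445417152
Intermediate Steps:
K(G) = G**2 - 9*G
n(t) = 36 - t (n(t) = -3*(-9 - 3) - t = -3*(-12) - t = 36 - t)
(330434 - 443745)*(-159*(264 - 16) + n(-164)) = (330434 - 443745)*(-159*(264 - 16) + (36 - 1*(-164))) = -113311*(-159*248 + (36 + 164)) = -113311*(-39432 + 200) = -113311*(-39232) = 4445417152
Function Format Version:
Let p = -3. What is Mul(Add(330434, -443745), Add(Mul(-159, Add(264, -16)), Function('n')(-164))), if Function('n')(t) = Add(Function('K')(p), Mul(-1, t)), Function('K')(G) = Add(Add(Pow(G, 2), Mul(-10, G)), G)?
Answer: 4445417152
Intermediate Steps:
Function('K')(G) = Add(Pow(G, 2), Mul(-9, G))
Function('n')(t) = Add(36, Mul(-1, t)) (Function('n')(t) = Add(Mul(-3, Add(-9, -3)), Mul(-1, t)) = Add(Mul(-3, -12), Mul(-1, t)) = Add(36, Mul(-1, t)))
Mul(Add(330434, -443745), Add(Mul(-159, Add(264, -16)), Function('n')(-164))) = Mul(Add(330434, -443745), Add(Mul(-159, Add(264, -16)), Add(36, Mul(-1, -164)))) = Mul(-113311, Add(Mul(-159, 248), Add(36, 164))) = Mul(-113311, Add(-39432, 200)) = Mul(-113311, -39232) = 4445417152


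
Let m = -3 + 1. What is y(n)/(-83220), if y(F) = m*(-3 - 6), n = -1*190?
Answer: -3/13870 ≈ -0.00021629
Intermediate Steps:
m = -2
n = -190
y(F) = 18 (y(F) = -2*(-3 - 6) = -2*(-9) = 18)
y(n)/(-83220) = 18/(-83220) = 18*(-1/83220) = -3/13870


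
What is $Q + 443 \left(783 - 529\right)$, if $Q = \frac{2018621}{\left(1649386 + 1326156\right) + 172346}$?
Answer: $\frac{354208672157}{3147888} \approx 1.1252 \cdot 10^{5}$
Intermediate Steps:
$Q = \frac{2018621}{3147888}$ ($Q = \frac{2018621}{2975542 + 172346} = \frac{2018621}{3147888} \approx 0.64126$)
$Q + 443 \left(783 - 529\right) = \frac{2018621}{3147888} + 443 \left(783 - 529\right) = \frac{2018621}{3147888} + 443 \cdot 254 = \frac{2018621}{3147888} + 112522 = \frac{354208672157}{3147888}$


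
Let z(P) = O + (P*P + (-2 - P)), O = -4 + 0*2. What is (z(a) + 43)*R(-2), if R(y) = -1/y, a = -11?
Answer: 169/2 ≈ 84.500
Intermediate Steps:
O = -4 (O = -4 + 0 = -4)
z(P) = -6 + P**2 - P (z(P) = -4 + (P*P + (-2 - P)) = -4 + (P**2 + (-2 - P)) = -4 + (-2 + P**2 - P) = -6 + P**2 - P)
(z(a) + 43)*R(-2) = ((-6 + (-11)**2 - 1*(-11)) + 43)*(-1/(-2)) = ((-6 + 121 + 11) + 43)*(-1*(-1/2)) = (126 + 43)*(1/2) = 169*(1/2) = 169/2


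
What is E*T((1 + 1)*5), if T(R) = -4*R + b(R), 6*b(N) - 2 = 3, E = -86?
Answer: 10105/3 ≈ 3368.3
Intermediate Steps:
b(N) = ⅚ (b(N) = ⅓ + (⅙)*3 = ⅓ + ½ = ⅚)
T(R) = ⅚ - 4*R (T(R) = -4*R + ⅚ = ⅚ - 4*R)
E*T((1 + 1)*5) = -86*(⅚ - 4*(1 + 1)*5) = -86*(⅚ - 8*5) = -86*(⅚ - 4*10) = -86*(⅚ - 40) = -86*(-235/6) = 10105/3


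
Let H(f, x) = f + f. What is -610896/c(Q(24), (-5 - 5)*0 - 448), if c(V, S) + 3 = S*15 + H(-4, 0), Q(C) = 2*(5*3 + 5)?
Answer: 610896/6731 ≈ 90.759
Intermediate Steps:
Q(C) = 40 (Q(C) = 2*(15 + 5) = 2*20 = 40)
H(f, x) = 2*f
c(V, S) = -11 + 15*S (c(V, S) = -3 + (S*15 + 2*(-4)) = -3 + (15*S - 8) = -3 + (-8 + 15*S) = -11 + 15*S)
-610896/c(Q(24), (-5 - 5)*0 - 448) = -610896/(-11 + 15*((-5 - 5)*0 - 448)) = -610896/(-11 + 15*(-10*0 - 448)) = -610896/(-11 + 15*(0 - 448)) = -610896/(-11 + 15*(-448)) = -610896/(-11 - 6720) = -610896/(-6731) = -610896*(-1/6731) = 610896/6731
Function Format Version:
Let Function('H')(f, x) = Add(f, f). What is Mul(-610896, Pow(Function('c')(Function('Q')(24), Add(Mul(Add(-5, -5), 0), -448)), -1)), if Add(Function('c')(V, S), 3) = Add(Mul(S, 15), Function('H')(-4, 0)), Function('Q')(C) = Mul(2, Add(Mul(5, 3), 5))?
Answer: Rational(610896, 6731) ≈ 90.759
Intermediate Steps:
Function('Q')(C) = 40 (Function('Q')(C) = Mul(2, Add(15, 5)) = Mul(2, 20) = 40)
Function('H')(f, x) = Mul(2, f)
Function('c')(V, S) = Add(-11, Mul(15, S)) (Function('c')(V, S) = Add(-3, Add(Mul(S, 15), Mul(2, -4))) = Add(-3, Add(Mul(15, S), -8)) = Add(-3, Add(-8, Mul(15, S))) = Add(-11, Mul(15, S)))
Mul(-610896, Pow(Function('c')(Function('Q')(24), Add(Mul(Add(-5, -5), 0), -448)), -1)) = Mul(-610896, Pow(Add(-11, Mul(15, Add(Mul(Add(-5, -5), 0), -448))), -1)) = Mul(-610896, Pow(Add(-11, Mul(15, Add(Mul(-10, 0), -448))), -1)) = Mul(-610896, Pow(Add(-11, Mul(15, Add(0, -448))), -1)) = Mul(-610896, Pow(Add(-11, Mul(15, -448)), -1)) = Mul(-610896, Pow(Add(-11, -6720), -1)) = Mul(-610896, Pow(-6731, -1)) = Mul(-610896, Rational(-1, 6731)) = Rational(610896, 6731)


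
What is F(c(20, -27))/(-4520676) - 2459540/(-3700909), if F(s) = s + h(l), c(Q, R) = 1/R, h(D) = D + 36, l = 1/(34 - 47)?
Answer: 975661593490819/1468111070890971 ≈ 0.66457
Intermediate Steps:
l = -1/13 (l = 1/(-13) = -1/13 ≈ -0.076923)
h(D) = 36 + D
F(s) = 467/13 + s (F(s) = s + (36 - 1/13) = s + 467/13 = 467/13 + s)
F(c(20, -27))/(-4520676) - 2459540/(-3700909) = (467/13 + 1/(-27))/(-4520676) - 2459540/(-3700909) = (467/13 - 1/27)*(-1/4520676) - 2459540*(-1/3700909) = (12596/351)*(-1/4520676) + 2459540/3700909 = -3149/396689319 + 2459540/3700909 = 975661593490819/1468111070890971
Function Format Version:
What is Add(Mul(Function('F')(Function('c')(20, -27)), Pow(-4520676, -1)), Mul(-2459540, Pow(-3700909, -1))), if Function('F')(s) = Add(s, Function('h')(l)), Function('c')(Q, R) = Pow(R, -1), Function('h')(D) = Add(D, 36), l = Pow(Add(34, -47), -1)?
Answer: Rational(975661593490819, 1468111070890971) ≈ 0.66457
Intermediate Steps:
l = Rational(-1, 13) (l = Pow(-13, -1) = Rational(-1, 13) ≈ -0.076923)
Function('h')(D) = Add(36, D)
Function('F')(s) = Add(Rational(467, 13), s) (Function('F')(s) = Add(s, Add(36, Rational(-1, 13))) = Add(s, Rational(467, 13)) = Add(Rational(467, 13), s))
Add(Mul(Function('F')(Function('c')(20, -27)), Pow(-4520676, -1)), Mul(-2459540, Pow(-3700909, -1))) = Add(Mul(Add(Rational(467, 13), Pow(-27, -1)), Pow(-4520676, -1)), Mul(-2459540, Pow(-3700909, -1))) = Add(Mul(Add(Rational(467, 13), Rational(-1, 27)), Rational(-1, 4520676)), Mul(-2459540, Rational(-1, 3700909))) = Add(Mul(Rational(12596, 351), Rational(-1, 4520676)), Rational(2459540, 3700909)) = Add(Rational(-3149, 396689319), Rational(2459540, 3700909)) = Rational(975661593490819, 1468111070890971)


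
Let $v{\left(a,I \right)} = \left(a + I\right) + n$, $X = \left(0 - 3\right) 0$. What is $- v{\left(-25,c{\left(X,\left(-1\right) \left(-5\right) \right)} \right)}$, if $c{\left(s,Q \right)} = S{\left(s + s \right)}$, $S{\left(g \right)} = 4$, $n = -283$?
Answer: $304$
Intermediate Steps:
$X = 0$ ($X = \left(-3\right) 0 = 0$)
$c{\left(s,Q \right)} = 4$
$v{\left(a,I \right)} = -283 + I + a$ ($v{\left(a,I \right)} = \left(a + I\right) - 283 = \left(I + a\right) - 283 = -283 + I + a$)
$- v{\left(-25,c{\left(X,\left(-1\right) \left(-5\right) \right)} \right)} = - (-283 + 4 - 25) = \left(-1\right) \left(-304\right) = 304$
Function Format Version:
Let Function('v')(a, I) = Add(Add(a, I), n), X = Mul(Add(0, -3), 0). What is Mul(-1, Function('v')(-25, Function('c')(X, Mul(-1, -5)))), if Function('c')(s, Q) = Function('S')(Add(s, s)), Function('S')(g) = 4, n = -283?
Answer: 304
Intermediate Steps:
X = 0 (X = Mul(-3, 0) = 0)
Function('c')(s, Q) = 4
Function('v')(a, I) = Add(-283, I, a) (Function('v')(a, I) = Add(Add(a, I), -283) = Add(Add(I, a), -283) = Add(-283, I, a))
Mul(-1, Function('v')(-25, Function('c')(X, Mul(-1, -5)))) = Mul(-1, Add(-283, 4, -25)) = Mul(-1, -304) = 304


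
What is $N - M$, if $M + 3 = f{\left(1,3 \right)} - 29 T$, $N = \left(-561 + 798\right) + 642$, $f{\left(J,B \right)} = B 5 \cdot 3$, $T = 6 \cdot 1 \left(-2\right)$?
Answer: $489$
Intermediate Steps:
$T = -12$ ($T = 6 \left(-2\right) = -12$)
$f{\left(J,B \right)} = 15 B$ ($f{\left(J,B \right)} = 5 B 3 = 15 B$)
$N = 879$ ($N = 237 + 642 = 879$)
$M = 390$ ($M = -3 + \left(15 \cdot 3 - -348\right) = -3 + \left(45 + 348\right) = -3 + 393 = 390$)
$N - M = 879 - 390 = 489$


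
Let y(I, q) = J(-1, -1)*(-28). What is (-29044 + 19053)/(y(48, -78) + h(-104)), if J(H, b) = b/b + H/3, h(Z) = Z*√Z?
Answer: 209811/1265864 - 1168947*I*√26/632932 ≈ 0.16575 - 9.4173*I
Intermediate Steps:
h(Z) = Z^(3/2)
J(H, b) = 1 + H/3 (J(H, b) = 1 + H*(⅓) = 1 + H/3)
y(I, q) = -56/3 (y(I, q) = (1 + (⅓)*(-1))*(-28) = (1 - ⅓)*(-28) = (⅔)*(-28) = -56/3)
(-29044 + 19053)/(y(48, -78) + h(-104)) = (-29044 + 19053)/(-56/3 + (-104)^(3/2)) = -9991/(-56/3 - 208*I*√26)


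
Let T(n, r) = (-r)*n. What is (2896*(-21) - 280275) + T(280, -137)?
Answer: -302731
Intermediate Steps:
T(n, r) = -n*r
(2896*(-21) - 280275) + T(280, -137) = (2896*(-21) - 280275) - 1*280*(-137) = (-60816 - 280275) + 38360 = -341091 + 38360 = -302731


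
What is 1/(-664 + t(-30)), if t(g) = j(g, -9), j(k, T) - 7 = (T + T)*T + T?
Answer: -1/504 ≈ -0.0019841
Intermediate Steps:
j(k, T) = 7 + T + 2*T² (j(k, T) = 7 + ((T + T)*T + T) = 7 + ((2*T)*T + T) = 7 + (2*T² + T) = 7 + (T + 2*T²) = 7 + T + 2*T²)
t(g) = 160 (t(g) = 7 - 9 + 2*(-9)² = 7 - 9 + 2*81 = 7 - 9 + 162 = 160)
1/(-664 + t(-30)) = 1/(-664 + 160) = 1/(-504) = -1/504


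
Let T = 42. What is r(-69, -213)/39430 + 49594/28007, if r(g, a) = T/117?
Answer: 38132278739/21534162195 ≈ 1.7708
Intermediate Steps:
r(g, a) = 14/39 (r(g, a) = 42/117 = 42*(1/117) = 14/39)
r(-69, -213)/39430 + 49594/28007 = (14/39)/39430 + 49594/28007 = (14/39)*(1/39430) + 49594*(1/28007) = 7/768885 + 49594/28007 = 38132278739/21534162195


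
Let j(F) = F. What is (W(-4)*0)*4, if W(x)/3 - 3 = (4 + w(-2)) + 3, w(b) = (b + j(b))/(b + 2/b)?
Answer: 0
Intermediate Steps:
w(b) = 2*b/(b + 2/b) (w(b) = (b + b)/(b + 2/b) = (2*b)/(b + 2/b) = 2*b/(b + 2/b))
W(x) = 34 (W(x) = 9 + 3*((4 + 2*(-2)**2/(2 + (-2)**2)) + 3) = 9 + 3*((4 + 2*4/(2 + 4)) + 3) = 9 + 3*((4 + 2*4/6) + 3) = 9 + 3*((4 + 2*4*(1/6)) + 3) = 9 + 3*((4 + 4/3) + 3) = 9 + 3*(16/3 + 3) = 9 + 3*(25/3) = 9 + 25 = 34)
(W(-4)*0)*4 = (34*0)*4 = 0*4 = 0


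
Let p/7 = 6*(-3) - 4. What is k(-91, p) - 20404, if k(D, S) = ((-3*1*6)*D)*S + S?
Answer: -272810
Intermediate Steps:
p = -154 (p = 7*(6*(-3) - 4) = 7*(-18 - 4) = 7*(-22) = -154)
k(D, S) = S - 18*D*S (k(D, S) = ((-3*6)*D)*S + S = (-18*D)*S + S = -18*D*S + S = S - 18*D*S)
k(-91, p) - 20404 = -154*(1 - 18*(-91)) - 20404 = -154*(1 + 1638) - 20404 = -154*1639 - 20404 = -252406 - 20404 = -272810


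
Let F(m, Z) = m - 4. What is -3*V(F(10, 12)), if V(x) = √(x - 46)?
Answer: -6*I*√10 ≈ -18.974*I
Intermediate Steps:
F(m, Z) = -4 + m
V(x) = √(-46 + x)
-3*V(F(10, 12)) = -3*√(-46 + (-4 + 10)) = -3*√(-46 + 6) = -6*I*√10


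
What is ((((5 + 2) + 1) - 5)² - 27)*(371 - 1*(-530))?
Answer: -16218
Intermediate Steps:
((((5 + 2) + 1) - 5)² - 27)*(371 - 1*(-530)) = (((7 + 1) - 5)² - 27)*(371 + 530) = ((8 - 5)² - 27)*901 = (3² - 27)*901 = (9 - 27)*901 = -18*901 = -16218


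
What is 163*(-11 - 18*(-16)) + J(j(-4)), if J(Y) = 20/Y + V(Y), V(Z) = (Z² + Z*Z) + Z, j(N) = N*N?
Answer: 182721/4 ≈ 45680.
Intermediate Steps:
j(N) = N²
V(Z) = Z + 2*Z² (V(Z) = (Z² + Z²) + Z = 2*Z² + Z = Z + 2*Z²)
J(Y) = 20/Y + Y*(1 + 2*Y)
163*(-11 - 18*(-16)) + J(j(-4)) = 163*(-11 - 18*(-16)) + ((-4)² + 2*((-4)²)² + 20/((-4)²)) = 163*(-11 + 288) + (16 + 2*16² + 20/16) = 163*277 + (16 + 2*256 + 20*(1/16)) = 45151 + (16 + 512 + 5/4) = 45151 + 2117/4 = 182721/4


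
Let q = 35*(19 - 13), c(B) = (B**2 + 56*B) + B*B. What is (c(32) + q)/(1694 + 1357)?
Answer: 150/113 ≈ 1.3274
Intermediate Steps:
c(B) = 2*B**2 + 56*B (c(B) = (B**2 + 56*B) + B**2 = 2*B**2 + 56*B)
q = 210 (q = 35*6 = 210)
(c(32) + q)/(1694 + 1357) = (2*32*(28 + 32) + 210)/(1694 + 1357) = (2*32*60 + 210)/3051 = (3840 + 210)*(1/3051) = 4050*(1/3051) = 150/113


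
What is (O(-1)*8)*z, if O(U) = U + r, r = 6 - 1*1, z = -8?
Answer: -256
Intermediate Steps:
r = 5 (r = 6 - 1 = 5)
O(U) = 5 + U (O(U) = U + 5 = 5 + U)
(O(-1)*8)*z = ((5 - 1)*8)*(-8) = (4*8)*(-8) = 32*(-8) = -256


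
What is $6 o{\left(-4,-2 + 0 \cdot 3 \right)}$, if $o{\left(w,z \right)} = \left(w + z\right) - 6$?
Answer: $-72$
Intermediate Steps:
$o{\left(w,z \right)} = -6 + w + z$
$6 o{\left(-4,-2 + 0 \cdot 3 \right)} = 6 \left(-6 - 4 + \left(-2 + 0 \cdot 3\right)\right) = 6 \left(-6 - 4 + \left(-2 + 0\right)\right) = 6 \left(-6 - 4 - 2\right) = 6 \left(-12\right) = -72$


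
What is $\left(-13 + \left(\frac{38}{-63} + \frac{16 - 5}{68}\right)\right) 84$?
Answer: $- \frac{57583}{51} \approx -1129.1$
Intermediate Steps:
$\left(-13 + \left(\frac{38}{-63} + \frac{16 - 5}{68}\right)\right) 84 = \left(-13 + \left(38 \left(- \frac{1}{63}\right) + \left(16 - 5\right) \frac{1}{68}\right)\right) 84 = \left(-13 + \left(- \frac{38}{63} + 11 \cdot \frac{1}{68}\right)\right) 84 = \left(-13 + \left(- \frac{38}{63} + \frac{11}{68}\right)\right) 84 = \left(-13 - \frac{1891}{4284}\right) 84 = \left(- \frac{57583}{4284}\right) 84 = - \frac{57583}{51}$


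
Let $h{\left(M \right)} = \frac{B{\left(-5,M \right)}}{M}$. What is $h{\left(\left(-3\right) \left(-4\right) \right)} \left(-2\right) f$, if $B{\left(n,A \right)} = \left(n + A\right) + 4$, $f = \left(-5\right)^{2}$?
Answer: $- \frac{275}{6} \approx -45.833$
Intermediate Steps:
$f = 25$
$B{\left(n,A \right)} = 4 + A + n$ ($B{\left(n,A \right)} = \left(A + n\right) + 4 = 4 + A + n$)
$h{\left(M \right)} = \frac{-1 + M}{M}$ ($h{\left(M \right)} = \frac{4 + M - 5}{M} = \frac{-1 + M}{M}$)
$h{\left(\left(-3\right) \left(-4\right) \right)} \left(-2\right) f = \frac{-1 - -12}{\left(-3\right) \left(-4\right)} \left(-2\right) 25 = \frac{-1 + 12}{12} \left(-2\right) 25 = \frac{1}{12} \cdot 11 \left(-2\right) 25 = \frac{11}{12} \left(-2\right) 25 = \left(- \frac{11}{6}\right) 25 = - \frac{275}{6}$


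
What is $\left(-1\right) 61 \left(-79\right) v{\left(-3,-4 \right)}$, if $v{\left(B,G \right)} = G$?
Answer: $-19276$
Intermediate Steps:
$\left(-1\right) 61 \left(-79\right) v{\left(-3,-4 \right)} = \left(-1\right) 61 \left(-79\right) \left(-4\right) = \left(-61\right) \left(-79\right) \left(-4\right) = 4819 \left(-4\right) = -19276$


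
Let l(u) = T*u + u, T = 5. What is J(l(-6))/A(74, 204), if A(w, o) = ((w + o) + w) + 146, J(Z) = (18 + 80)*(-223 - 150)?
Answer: -18277/249 ≈ -73.402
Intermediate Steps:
l(u) = 6*u (l(u) = 5*u + u = 6*u)
J(Z) = -36554 (J(Z) = 98*(-373) = -36554)
A(w, o) = 146 + o + 2*w (A(w, o) = ((o + w) + w) + 146 = (o + 2*w) + 146 = 146 + o + 2*w)
J(l(-6))/A(74, 204) = -36554/(146 + 204 + 2*74) = -36554/(146 + 204 + 148) = -36554/498 = -36554*1/498 = -18277/249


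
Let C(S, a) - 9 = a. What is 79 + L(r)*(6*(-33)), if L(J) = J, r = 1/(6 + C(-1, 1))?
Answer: 533/8 ≈ 66.625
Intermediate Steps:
C(S, a) = 9 + a
r = 1/16 (r = 1/(6 + (9 + 1)) = 1/(6 + 10) = 1/16 ≈ 0.062500)
79 + L(r)*(6*(-33)) = 79 + (6*(-33))/16 = 79 + (1/16)*(-198) = 79 - 99/8 = 533/8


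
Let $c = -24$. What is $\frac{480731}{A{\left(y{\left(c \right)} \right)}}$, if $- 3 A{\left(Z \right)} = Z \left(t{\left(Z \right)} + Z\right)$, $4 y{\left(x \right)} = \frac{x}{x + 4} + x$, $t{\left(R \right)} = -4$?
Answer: $- \frac{48073100}{1843} \approx -26084.0$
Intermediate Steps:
$y{\left(x \right)} = \frac{x}{4} + \frac{x}{4 \left(4 + x\right)}$ ($y{\left(x \right)} = \frac{\frac{x}{x + 4} + x}{4} = \frac{\frac{x}{4 + x} + x}{4} = \frac{x + \frac{x}{4 + x}}{4} = \frac{x}{4} + \frac{x}{4 \left(4 + x\right)}$)
$A{\left(Z \right)} = - \frac{Z \left(-4 + Z\right)}{3}$
$\frac{480731}{A{\left(y{\left(c \right)} \right)}} = \frac{480731}{\frac{1}{3} \cdot \frac{1}{4} \left(-24\right) \frac{1}{4 - 24} \left(5 - 24\right) \left(4 - \frac{1}{4} \left(-24\right) \frac{1}{4 - 24} \left(5 - 24\right)\right)} = \frac{480731}{\frac{1}{3} \cdot \frac{1}{4} \left(-24\right) \frac{1}{-20} \left(-19\right) \left(4 - \frac{1}{4} \left(-24\right) \frac{1}{-20} \left(-19\right)\right)} = \frac{480731}{\frac{1}{3} \cdot \frac{1}{4} \left(-24\right) \left(- \frac{1}{20}\right) \left(-19\right) \left(4 - \frac{1}{4} \left(-24\right) \left(- \frac{1}{20}\right) \left(-19\right)\right)} = \frac{480731}{\frac{1}{3} \left(- \frac{57}{10}\right) \left(4 - - \frac{57}{10}\right)} = \frac{480731}{\frac{1}{3} \left(- \frac{57}{10}\right) \left(4 + \frac{57}{10}\right)} = \frac{480731}{\frac{1}{3} \left(- \frac{57}{10}\right) \frac{97}{10}} = \frac{480731}{- \frac{1843}{100}} = 480731 \left(- \frac{100}{1843}\right) = - \frac{48073100}{1843}$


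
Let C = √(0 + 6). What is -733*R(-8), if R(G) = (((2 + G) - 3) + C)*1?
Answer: 6597 - 733*√6 ≈ 4801.5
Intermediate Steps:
C = √6 ≈ 2.4495
R(G) = -1 + G + √6 (R(G) = (((2 + G) - 3) + √6)*1 = ((-1 + G) + √6)*1 = (-1 + G + √6)*1 = -1 + G + √6)
-733*R(-8) = -733*(-1 - 8 + √6) = -733*(-9 + √6) = 6597 - 733*√6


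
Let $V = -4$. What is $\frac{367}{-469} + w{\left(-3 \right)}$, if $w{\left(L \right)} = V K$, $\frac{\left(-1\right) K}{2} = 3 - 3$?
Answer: $- \frac{367}{469} \approx -0.78252$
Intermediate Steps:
$K = 0$ ($K = - 2 \left(3 - 3\right) = \left(-2\right) 0 = 0$)
$w{\left(L \right)} = 0$ ($w{\left(L \right)} = \left(-4\right) 0 = 0$)
$\frac{367}{-469} + w{\left(-3 \right)} = \frac{367}{-469} + 0 = 367 \left(- \frac{1}{469}\right) + 0 = - \frac{367}{469} + 0 = - \frac{367}{469}$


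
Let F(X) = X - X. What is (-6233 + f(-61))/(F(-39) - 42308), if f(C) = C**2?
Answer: 628/10577 ≈ 0.059374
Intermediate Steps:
F(X) = 0
(-6233 + f(-61))/(F(-39) - 42308) = (-6233 + (-61)**2)/(0 - 42308) = (-6233 + 3721)/(-42308) = -2512*(-1/42308) = 628/10577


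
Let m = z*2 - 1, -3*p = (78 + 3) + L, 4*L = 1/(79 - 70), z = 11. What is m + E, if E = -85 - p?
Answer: -3995/108 ≈ -36.991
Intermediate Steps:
L = 1/36 (L = 1/(4*(79 - 70)) = (¼)/9 = (¼)*(⅑) = 1/36 ≈ 0.027778)
p = -2917/108 (p = -((78 + 3) + 1/36)/3 = -(81 + 1/36)/3 = -⅓*2917/36 = -2917/108 ≈ -27.009)
E = -6263/108 (E = -85 - 1*(-2917/108) = -85 + 2917/108 = -6263/108 ≈ -57.991)
m = 21 (m = 11*2 - 1 = 22 - 1 = 21)
m + E = 21 - 6263/108 = -3995/108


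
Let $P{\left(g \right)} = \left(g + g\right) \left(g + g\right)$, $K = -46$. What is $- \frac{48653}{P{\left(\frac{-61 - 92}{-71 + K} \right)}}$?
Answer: $- \frac{8222357}{1156} \approx -7112.8$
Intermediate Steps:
$P{\left(g \right)} = 4 g^{2}$ ($P{\left(g \right)} = 2 g 2 g = 4 g^{2}$)
$- \frac{48653}{P{\left(\frac{-61 - 92}{-71 + K} \right)}} = - \frac{48653}{4 \left(\frac{-61 - 92}{-71 - 46}\right)^{2}} = - \frac{48653}{4 \left(- \frac{153}{-117}\right)^{2}} = - \frac{48653}{4 \left(\left(-153\right) \left(- \frac{1}{117}\right)\right)^{2}} = - \frac{48653}{4 \left(\frac{17}{13}\right)^{2}} = - \frac{48653}{4 \cdot \frac{289}{169}} = - \frac{48653}{\frac{1156}{169}} = \left(-48653\right) \frac{169}{1156} = - \frac{8222357}{1156}$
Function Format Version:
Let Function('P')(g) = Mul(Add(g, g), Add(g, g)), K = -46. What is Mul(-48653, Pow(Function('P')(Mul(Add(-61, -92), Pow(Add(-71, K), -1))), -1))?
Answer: Rational(-8222357, 1156) ≈ -7112.8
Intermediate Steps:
Function('P')(g) = Mul(4, Pow(g, 2)) (Function('P')(g) = Mul(Mul(2, g), Mul(2, g)) = Mul(4, Pow(g, 2)))
Mul(-48653, Pow(Function('P')(Mul(Add(-61, -92), Pow(Add(-71, K), -1))), -1)) = Mul(-48653, Pow(Mul(4, Pow(Mul(Add(-61, -92), Pow(Add(-71, -46), -1)), 2)), -1)) = Mul(-48653, Pow(Mul(4, Pow(Mul(-153, Pow(-117, -1)), 2)), -1)) = Mul(-48653, Pow(Mul(4, Pow(Mul(-153, Rational(-1, 117)), 2)), -1)) = Mul(-48653, Pow(Mul(4, Pow(Rational(17, 13), 2)), -1)) = Mul(-48653, Pow(Mul(4, Rational(289, 169)), -1)) = Mul(-48653, Pow(Rational(1156, 169), -1)) = Mul(-48653, Rational(169, 1156)) = Rational(-8222357, 1156)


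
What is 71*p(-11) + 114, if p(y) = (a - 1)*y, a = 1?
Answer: 114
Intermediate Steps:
p(y) = 0 (p(y) = (1 - 1)*y = 0*y = 0)
71*p(-11) + 114 = 71*0 + 114 = 0 + 114 = 114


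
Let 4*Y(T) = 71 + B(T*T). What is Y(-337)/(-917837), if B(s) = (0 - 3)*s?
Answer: 85159/917837 ≈ 0.092782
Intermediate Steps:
B(s) = -3*s
Y(T) = 71/4 - 3*T²/4 (Y(T) = (71 - 3*T*T)/4 = (71 - 3*T²)/4 = 71/4 - 3*T²/4)
Y(-337)/(-917837) = (71/4 - ¾*(-337)²)/(-917837) = (71/4 - ¾*113569)*(-1/917837) = (71/4 - 340707/4)*(-1/917837) = -85159*(-1/917837) = 85159/917837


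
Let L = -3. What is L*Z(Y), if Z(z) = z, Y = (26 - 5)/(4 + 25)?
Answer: -63/29 ≈ -2.1724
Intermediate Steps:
Y = 21/29 ≈ 0.72414
L*Z(Y) = -3*21/29 = -63/29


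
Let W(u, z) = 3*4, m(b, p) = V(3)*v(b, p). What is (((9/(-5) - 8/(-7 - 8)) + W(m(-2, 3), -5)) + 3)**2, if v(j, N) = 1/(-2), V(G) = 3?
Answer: 42436/225 ≈ 188.60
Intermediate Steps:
v(j, N) = -1/2
m(b, p) = -3/2 (m(b, p) = 3*(-1/2) = -3/2)
W(u, z) = 12
(((9/(-5) - 8/(-7 - 8)) + W(m(-2, 3), -5)) + 3)**2 = (((9/(-5) - 8/(-7 - 8)) + 12) + 3)**2 = (((9*(-1/5) - 8/(-15)) + 12) + 3)**2 = (((-9/5 - 8*(-1/15)) + 12) + 3)**2 = (((-9/5 + 8/15) + 12) + 3)**2 = ((-19/15 + 12) + 3)**2 = (161/15 + 3)**2 = (206/15)**2 = 42436/225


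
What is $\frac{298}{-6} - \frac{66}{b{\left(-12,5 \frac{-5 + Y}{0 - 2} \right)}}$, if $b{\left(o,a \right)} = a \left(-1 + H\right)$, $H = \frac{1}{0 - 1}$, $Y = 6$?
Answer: $- \frac{943}{15} \approx -62.867$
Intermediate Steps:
$H = -1$ ($H = \frac{1}{-1} = -1$)
$b{\left(o,a \right)} = - 2 a$ ($b{\left(o,a \right)} = a \left(-1 - 1\right) = a \left(-2\right) = - 2 a$)
$\frac{298}{-6} - \frac{66}{b{\left(-12,5 \frac{-5 + Y}{0 - 2} \right)}} = \frac{298}{-6} - \frac{66}{\left(-2\right) 5 \frac{-5 + 6}{0 - 2}} = 298 \left(- \frac{1}{6}\right) - \frac{66}{\left(-2\right) 5 \cdot 1 \frac{1}{-2}} = - \frac{149}{3} - \frac{66}{\left(-2\right) 5 \cdot 1 \left(- \frac{1}{2}\right)} = - \frac{149}{3} - \frac{66}{\left(-2\right) 5 \left(- \frac{1}{2}\right)} = - \frac{149}{3} - \frac{66}{\left(-2\right) \left(- \frac{5}{2}\right)} = - \frac{149}{3} - \frac{66}{5} = - \frac{943}{15}$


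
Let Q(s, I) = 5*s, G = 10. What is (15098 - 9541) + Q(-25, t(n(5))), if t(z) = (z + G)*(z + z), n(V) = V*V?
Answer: 5432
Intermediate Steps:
n(V) = V²
t(z) = 2*z*(10 + z) (t(z) = (z + 10)*(z + z) = (10 + z)*(2*z) = 2*z*(10 + z))
(15098 - 9541) + Q(-25, t(n(5))) = (15098 - 9541) + 5*(-25) = 5557 - 125 = 5432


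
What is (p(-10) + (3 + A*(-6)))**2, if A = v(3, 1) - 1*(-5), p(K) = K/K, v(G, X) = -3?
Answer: 64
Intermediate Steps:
p(K) = 1
A = 2 (A = -3 - 1*(-5) = -3 + 5 = 2)
(p(-10) + (3 + A*(-6)))**2 = (1 + (3 + 2*(-6)))**2 = (1 + (3 - 12))**2 = (1 - 9)**2 = (-8)**2 = 64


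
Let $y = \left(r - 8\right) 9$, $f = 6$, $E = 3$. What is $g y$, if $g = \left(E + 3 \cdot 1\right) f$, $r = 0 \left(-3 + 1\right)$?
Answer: $-2592$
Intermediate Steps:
$r = 0$ ($r = 0 \left(-2\right) = 0$)
$g = 36$ ($g = \left(3 + 3 \cdot 1\right) 6 = \left(3 + 3\right) 6 = 6 \cdot 6 = 36$)
$y = -72$ ($y = \left(0 - 8\right) 9 = \left(-8\right) 9 = -72$)
$g y = 36 \left(-72\right) = -2592$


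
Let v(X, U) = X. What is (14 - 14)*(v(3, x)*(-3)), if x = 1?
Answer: 0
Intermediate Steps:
(14 - 14)*(v(3, x)*(-3)) = (14 - 14)*(3*(-3)) = 0*(-9) = 0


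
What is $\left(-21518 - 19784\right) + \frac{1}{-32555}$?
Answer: $- \frac{1344586611}{32555} \approx -41302.0$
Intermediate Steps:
$\left(-21518 - 19784\right) + \frac{1}{-32555} = -41302 - \frac{1}{32555} = - \frac{1344586611}{32555}$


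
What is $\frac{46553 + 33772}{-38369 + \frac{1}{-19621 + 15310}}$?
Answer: $- \frac{69256215}{33081752} \approx -2.0935$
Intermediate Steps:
$\frac{46553 + 33772}{-38369 + \frac{1}{-19621 + 15310}} = \frac{80325}{-38369 + \frac{1}{-4311}} = \frac{80325}{-38369 - \frac{1}{4311}} = \frac{80325}{- \frac{165408760}{4311}} = 80325 \left(- \frac{4311}{165408760}\right) = - \frac{69256215}{33081752}$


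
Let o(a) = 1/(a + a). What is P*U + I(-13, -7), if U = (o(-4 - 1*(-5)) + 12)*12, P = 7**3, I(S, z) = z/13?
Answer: 668843/13 ≈ 51449.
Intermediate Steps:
I(S, z) = z/13 (I(S, z) = z*(1/13) = z/13)
o(a) = 1/(2*a)
P = 343
U = 150 (U = (1/(2*(-4 - 1*(-5))) + 12)*12 = (1/(2*(-4 + 5)) + 12)*12 = ((1/2)/1 + 12)*12 = ((1/2)*1 + 12)*12 = (1/2 + 12)*12 = (25/2)*12 = 150)
P*U + I(-13, -7) = 343*150 + (1/13)*(-7) = 51450 - 7/13 = 668843/13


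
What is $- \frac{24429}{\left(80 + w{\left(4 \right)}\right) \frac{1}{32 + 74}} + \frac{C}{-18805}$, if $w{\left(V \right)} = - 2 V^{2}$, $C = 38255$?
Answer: $- \frac{1623229827}{30088} \approx -53949.0$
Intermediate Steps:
$- \frac{24429}{\left(80 + w{\left(4 \right)}\right) \frac{1}{32 + 74}} + \frac{C}{-18805} = - \frac{24429}{\left(80 - 2 \cdot 4^{2}\right) \frac{1}{32 + 74}} + \frac{38255}{-18805} = - \frac{24429}{\left(80 - 32\right) \frac{1}{106}} + 38255 \left(- \frac{1}{18805}\right) = - \frac{24429}{\left(80 - 32\right) \frac{1}{106}} - \frac{7651}{3761} = - \frac{24429}{48 \cdot \frac{1}{106}} - \frac{7651}{3761} = - \frac{24429}{\frac{24}{53}} - \frac{7651}{3761} = \left(-24429\right) \frac{53}{24} - \frac{7651}{3761} = - \frac{431579}{8} - \frac{7651}{3761} = - \frac{1623229827}{30088}$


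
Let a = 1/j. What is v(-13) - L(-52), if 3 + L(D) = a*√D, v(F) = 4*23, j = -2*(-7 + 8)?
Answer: 95 + I*√13 ≈ 95.0 + 3.6056*I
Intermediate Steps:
j = -2 (j = -2*1 = -2)
a = -½ (a = 1/(-2) = -½ ≈ -0.50000)
v(F) = 92
L(D) = -3 - √D/2
v(-13) - L(-52) = 92 - (-3 - I*√13) = 92 + (3 + I*√13) = 95 + I*√13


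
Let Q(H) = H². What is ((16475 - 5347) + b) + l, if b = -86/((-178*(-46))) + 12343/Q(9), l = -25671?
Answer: -4772133643/331614 ≈ -14391.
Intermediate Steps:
b = 50528759/331614 (b = -86/((-178*(-46))) + 12343/(9²) = -86/8188 + 12343/81 = -86*1/8188 + 12343*(1/81) = -43/4094 + 12343/81 = 50528759/331614 ≈ 152.37)
((16475 - 5347) + b) + l = ((16475 - 5347) + 50528759/331614) - 25671 = (11128 + 50528759/331614) - 25671 = 3740729351/331614 - 25671 = -4772133643/331614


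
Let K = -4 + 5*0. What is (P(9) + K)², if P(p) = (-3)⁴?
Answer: 5929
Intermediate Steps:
P(p) = 81
K = -4 (K = -4 + 0 = -4)
(P(9) + K)² = (81 - 4)² = 77² = 5929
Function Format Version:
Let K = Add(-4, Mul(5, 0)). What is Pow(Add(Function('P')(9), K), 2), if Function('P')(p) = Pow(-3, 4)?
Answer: 5929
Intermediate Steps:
Function('P')(p) = 81
K = -4 (K = Add(-4, 0) = -4)
Pow(Add(Function('P')(9), K), 2) = Pow(Add(81, -4), 2) = Pow(77, 2) = 5929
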